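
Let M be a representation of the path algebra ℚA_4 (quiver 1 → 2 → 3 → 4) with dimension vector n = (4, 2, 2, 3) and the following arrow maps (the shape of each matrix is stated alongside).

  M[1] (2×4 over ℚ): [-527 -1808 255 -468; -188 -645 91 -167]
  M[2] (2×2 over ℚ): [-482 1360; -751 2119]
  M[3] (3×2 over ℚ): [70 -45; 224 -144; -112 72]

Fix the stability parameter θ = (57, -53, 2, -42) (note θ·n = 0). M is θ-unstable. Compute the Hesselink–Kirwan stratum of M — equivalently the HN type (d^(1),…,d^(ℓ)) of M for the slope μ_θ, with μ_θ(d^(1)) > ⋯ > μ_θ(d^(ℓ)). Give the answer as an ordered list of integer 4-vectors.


Barcode: M ≅ I[1,1]^2, I[1,3], I[1,4], I[4,4]^2. HN layers by μ_θ (4 steps, strictly decreasing):
  μ^(1)=57; μ^(2)=2; μ^(3)=-9; μ^(4)=-42

((2, 0, 0, 0); (1, 1, 1, 0); (1, 1, 1, 1); (0, 0, 0, 2))


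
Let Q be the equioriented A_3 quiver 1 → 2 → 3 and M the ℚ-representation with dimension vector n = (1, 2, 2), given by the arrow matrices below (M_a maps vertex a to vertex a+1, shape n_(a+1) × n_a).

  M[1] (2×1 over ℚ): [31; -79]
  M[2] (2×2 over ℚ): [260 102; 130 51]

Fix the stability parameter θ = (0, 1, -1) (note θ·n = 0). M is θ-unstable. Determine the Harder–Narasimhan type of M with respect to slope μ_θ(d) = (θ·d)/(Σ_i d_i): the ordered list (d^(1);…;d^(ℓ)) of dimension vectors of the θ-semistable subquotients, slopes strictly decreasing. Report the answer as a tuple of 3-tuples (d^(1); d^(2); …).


Barcode: M ≅ I[1,3], I[2,2], I[3,3]. HN layers by μ_θ (3 steps, strictly decreasing):
  μ^(1)=1; μ^(2)=0; μ^(3)=-1

((0, 1, 0); (1, 1, 1); (0, 0, 1))


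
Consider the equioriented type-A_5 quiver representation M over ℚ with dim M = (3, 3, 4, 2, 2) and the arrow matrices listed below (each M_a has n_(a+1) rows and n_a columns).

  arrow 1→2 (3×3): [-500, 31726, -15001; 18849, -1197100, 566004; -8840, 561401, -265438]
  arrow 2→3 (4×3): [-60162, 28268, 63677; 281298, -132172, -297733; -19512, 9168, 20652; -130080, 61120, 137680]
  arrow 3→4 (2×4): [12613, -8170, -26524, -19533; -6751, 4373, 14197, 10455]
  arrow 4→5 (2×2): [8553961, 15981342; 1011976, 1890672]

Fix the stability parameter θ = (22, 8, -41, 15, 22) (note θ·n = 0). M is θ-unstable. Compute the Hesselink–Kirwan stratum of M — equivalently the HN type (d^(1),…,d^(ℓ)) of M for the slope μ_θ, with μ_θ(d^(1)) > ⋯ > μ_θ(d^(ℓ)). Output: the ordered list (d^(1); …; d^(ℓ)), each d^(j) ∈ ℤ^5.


Via rank(M_{q-1}∘⋯∘M_p): M ≅ I[1,2]^2, I[1,5], I[3,3]^2, I[3,4], I[5,5].
μ_θ-semistable layers: μ^(1)=22; μ^(2)=15; μ^(3)=-11/3; μ^(4)=-41

((0, 0, 0, 0, 2); (2, 2, 0, 2, 0); (1, 1, 1, 0, 0); (0, 0, 3, 0, 0))


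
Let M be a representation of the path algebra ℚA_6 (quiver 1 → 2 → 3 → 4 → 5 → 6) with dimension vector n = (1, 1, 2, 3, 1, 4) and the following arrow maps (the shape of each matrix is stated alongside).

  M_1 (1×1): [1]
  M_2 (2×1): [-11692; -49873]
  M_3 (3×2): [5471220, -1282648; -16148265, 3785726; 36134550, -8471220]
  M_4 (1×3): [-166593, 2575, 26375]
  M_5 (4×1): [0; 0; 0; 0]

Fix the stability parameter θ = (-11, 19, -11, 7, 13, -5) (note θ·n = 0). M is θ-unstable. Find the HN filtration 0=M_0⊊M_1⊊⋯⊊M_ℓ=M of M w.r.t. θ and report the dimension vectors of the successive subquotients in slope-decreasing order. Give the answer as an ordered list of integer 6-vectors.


Via rank(M_{q-1}∘⋯∘M_p): M ≅ I[1,5], I[3,3], I[4,4]^2, I[6,6]^4.
μ_θ-semistable layers: μ^(1)=13; μ^(2)=7; μ^(3)=4; μ^(4)=-5; μ^(5)=-11

((0, 0, 0, 0, 1, 0); (0, 0, 0, 3, 0, 0); (0, 1, 1, 0, 0, 0); (0, 0, 0, 0, 0, 4); (1, 0, 1, 0, 0, 0))


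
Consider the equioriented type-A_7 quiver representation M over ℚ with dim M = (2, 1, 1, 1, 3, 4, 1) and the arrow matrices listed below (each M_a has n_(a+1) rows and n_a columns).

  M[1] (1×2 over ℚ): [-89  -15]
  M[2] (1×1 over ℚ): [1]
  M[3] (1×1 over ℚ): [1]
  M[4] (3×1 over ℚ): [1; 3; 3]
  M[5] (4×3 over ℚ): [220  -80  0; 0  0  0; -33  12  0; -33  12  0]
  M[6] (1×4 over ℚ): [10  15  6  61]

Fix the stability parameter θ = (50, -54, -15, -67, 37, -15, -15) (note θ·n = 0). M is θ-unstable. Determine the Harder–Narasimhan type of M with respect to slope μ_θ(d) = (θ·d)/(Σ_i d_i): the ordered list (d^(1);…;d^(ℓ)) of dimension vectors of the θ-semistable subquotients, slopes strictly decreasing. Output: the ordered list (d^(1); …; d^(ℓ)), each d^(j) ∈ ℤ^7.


Via rank(M_{q-1}∘⋯∘M_p): M ≅ I[1,1], I[1,7], I[5,5]^2, I[6,6]^3.
μ_θ-semistable layers: μ^(1)=50; μ^(2)=37; μ^(3)=7/3; μ^(4)=-15; μ^(5)=-43/2

((1, 0, 0, 0, 0, 0, 0); (0, 0, 0, 0, 2, 0, 0); (0, 0, 0, 0, 1, 1, 1); (0, 0, 0, 0, 0, 3, 0); (1, 1, 1, 1, 0, 0, 0))


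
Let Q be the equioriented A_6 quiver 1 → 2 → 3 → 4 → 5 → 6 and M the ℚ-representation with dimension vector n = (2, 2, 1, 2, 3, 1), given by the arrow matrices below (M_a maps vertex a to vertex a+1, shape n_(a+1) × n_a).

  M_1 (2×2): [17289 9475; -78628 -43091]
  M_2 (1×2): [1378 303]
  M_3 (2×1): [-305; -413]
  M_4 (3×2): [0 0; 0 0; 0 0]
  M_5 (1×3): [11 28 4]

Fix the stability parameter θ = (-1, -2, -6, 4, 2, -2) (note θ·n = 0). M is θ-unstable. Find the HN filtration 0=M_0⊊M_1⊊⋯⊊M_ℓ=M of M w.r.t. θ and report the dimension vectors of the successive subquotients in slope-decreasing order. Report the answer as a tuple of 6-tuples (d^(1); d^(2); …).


Interval decomposition of M: I[1,2], I[1,4], I[4,4], I[5,5]^2, I[5,6].
HN type (ℓ=5): μ^(1)=4; μ^(2)=2; μ^(3)=0; μ^(4)=-3/2; μ^(5)=-3

((0, 0, 0, 2, 0, 0); (0, 0, 0, 0, 2, 0); (0, 0, 0, 0, 1, 1); (1, 1, 0, 0, 0, 0); (1, 1, 1, 0, 0, 0))


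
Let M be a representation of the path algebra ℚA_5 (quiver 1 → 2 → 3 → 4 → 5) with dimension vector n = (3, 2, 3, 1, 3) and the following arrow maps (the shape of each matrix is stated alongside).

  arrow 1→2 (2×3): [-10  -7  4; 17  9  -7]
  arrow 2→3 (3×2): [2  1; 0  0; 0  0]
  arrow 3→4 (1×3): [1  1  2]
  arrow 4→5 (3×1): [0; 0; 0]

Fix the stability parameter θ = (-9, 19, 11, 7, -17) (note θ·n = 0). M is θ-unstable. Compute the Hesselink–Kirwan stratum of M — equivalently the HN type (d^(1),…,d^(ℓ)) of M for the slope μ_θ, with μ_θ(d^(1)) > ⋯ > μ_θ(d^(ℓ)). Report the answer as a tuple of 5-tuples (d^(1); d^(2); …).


Via rank(M_{q-1}∘⋯∘M_p): M ≅ I[1,1], I[1,2], I[1,4], I[3,3]^2, I[5,5]^3.
μ_θ-semistable layers: μ^(1)=19; μ^(2)=37/3; μ^(3)=11; μ^(4)=-9; μ^(5)=-17

((0, 1, 0, 0, 0); (0, 1, 1, 1, 0); (0, 0, 2, 0, 0); (3, 0, 0, 0, 0); (0, 0, 0, 0, 3))


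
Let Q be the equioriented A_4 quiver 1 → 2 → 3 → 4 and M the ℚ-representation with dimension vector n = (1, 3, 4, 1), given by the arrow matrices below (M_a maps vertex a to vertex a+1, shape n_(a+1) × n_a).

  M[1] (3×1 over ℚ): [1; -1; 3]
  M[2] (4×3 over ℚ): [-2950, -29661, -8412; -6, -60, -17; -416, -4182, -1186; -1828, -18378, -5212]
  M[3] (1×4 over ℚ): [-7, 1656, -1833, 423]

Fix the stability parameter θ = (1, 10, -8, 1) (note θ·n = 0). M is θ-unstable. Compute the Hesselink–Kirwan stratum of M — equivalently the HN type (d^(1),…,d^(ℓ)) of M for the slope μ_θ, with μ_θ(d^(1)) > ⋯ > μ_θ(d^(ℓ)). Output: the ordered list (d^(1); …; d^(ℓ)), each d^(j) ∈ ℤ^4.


Via rank(M_{q-1}∘⋯∘M_p): M ≅ I[1,4], I[2,2], I[2,3], I[3,3]^2.
μ_θ-semistable layers: μ^(1)=10; μ^(2)=1; μ^(3)=-8

((0, 1, 0, 0); (1, 2, 2, 1); (0, 0, 2, 0))


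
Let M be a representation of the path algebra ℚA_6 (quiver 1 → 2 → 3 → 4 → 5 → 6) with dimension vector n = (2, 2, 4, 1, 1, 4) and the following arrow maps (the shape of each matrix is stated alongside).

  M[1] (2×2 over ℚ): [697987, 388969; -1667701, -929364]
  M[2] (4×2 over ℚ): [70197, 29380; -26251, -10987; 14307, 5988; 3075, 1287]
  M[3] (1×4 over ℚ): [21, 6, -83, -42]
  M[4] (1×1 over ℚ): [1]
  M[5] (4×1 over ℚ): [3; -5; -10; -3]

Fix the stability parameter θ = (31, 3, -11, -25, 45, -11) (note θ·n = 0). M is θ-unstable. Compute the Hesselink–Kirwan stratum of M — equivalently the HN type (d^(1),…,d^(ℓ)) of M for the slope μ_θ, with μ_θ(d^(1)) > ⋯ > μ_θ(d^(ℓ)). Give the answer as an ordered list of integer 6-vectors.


Interval decomposition of M: I[1,3]^2, I[3,3], I[3,6], I[6,6]^3.
HN type (ℓ=4): μ^(1)=17; μ^(2)=23/3; μ^(3)=-11; μ^(4)=-18

((0, 0, 0, 0, 1, 1); (2, 2, 2, 0, 0, 0); (0, 0, 1, 0, 0, 3); (0, 0, 1, 1, 0, 0))


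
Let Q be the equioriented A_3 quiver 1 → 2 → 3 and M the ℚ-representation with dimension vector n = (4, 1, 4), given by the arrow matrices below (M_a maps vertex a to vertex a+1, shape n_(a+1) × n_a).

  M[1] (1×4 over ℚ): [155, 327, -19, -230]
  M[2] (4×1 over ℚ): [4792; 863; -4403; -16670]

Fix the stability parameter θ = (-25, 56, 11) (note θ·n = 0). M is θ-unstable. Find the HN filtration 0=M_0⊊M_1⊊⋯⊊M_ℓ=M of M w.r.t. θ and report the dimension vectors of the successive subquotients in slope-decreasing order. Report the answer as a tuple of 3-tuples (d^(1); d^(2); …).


Via rank(M_{q-1}∘⋯∘M_p): M ≅ I[1,1]^3, I[1,3], I[3,3]^3.
μ_θ-semistable layers: μ^(1)=67/2; μ^(2)=11; μ^(3)=-25

((0, 1, 1); (0, 0, 3); (4, 0, 0))


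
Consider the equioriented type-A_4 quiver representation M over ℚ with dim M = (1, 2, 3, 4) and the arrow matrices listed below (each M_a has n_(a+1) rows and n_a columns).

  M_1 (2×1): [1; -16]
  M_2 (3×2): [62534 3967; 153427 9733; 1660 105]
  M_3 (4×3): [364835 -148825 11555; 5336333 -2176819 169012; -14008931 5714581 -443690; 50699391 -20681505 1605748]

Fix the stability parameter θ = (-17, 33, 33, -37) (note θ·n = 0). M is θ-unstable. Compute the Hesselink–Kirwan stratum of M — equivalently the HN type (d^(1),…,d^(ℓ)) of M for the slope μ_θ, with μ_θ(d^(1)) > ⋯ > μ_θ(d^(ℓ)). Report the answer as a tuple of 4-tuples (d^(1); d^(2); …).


Interval decomposition of M: I[1,4], I[2,4], I[3,3], I[4,4]^2.
HN type (ℓ=4): μ^(1)=33; μ^(2)=29/3; μ^(3)=-17; μ^(4)=-37

((0, 0, 1, 0); (0, 2, 2, 2); (1, 0, 0, 0); (0, 0, 0, 2))


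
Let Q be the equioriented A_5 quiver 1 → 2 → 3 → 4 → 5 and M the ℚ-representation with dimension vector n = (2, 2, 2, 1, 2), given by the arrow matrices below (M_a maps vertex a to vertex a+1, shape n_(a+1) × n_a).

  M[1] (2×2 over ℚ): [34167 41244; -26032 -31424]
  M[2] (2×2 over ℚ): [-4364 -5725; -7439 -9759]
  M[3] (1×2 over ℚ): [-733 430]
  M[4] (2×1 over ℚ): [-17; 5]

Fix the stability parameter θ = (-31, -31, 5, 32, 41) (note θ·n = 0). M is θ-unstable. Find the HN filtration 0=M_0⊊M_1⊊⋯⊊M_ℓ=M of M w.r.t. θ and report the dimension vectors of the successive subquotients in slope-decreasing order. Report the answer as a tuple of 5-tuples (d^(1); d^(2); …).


Interval decomposition of M: I[1,1], I[1,5], I[2,3], I[5,5].
HN type (ℓ=4): μ^(1)=41; μ^(2)=32; μ^(3)=5; μ^(4)=-31

((0, 0, 0, 0, 2); (0, 0, 0, 1, 0); (0, 0, 2, 0, 0); (2, 2, 0, 0, 0))


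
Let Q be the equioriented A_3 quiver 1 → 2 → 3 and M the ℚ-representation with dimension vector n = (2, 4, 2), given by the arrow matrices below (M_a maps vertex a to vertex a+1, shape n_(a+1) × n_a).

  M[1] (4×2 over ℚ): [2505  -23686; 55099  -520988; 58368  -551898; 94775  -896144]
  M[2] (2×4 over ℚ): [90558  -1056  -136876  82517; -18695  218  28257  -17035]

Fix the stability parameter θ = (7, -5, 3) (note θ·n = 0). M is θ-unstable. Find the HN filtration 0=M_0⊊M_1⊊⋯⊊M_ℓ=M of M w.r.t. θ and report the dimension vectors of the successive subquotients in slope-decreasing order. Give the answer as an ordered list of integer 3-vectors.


Interval decomposition of M: I[1,2], I[1,3], I[2,2], I[2,3].
HN type (ℓ=3): μ^(1)=3; μ^(2)=1; μ^(3)=-5

((0, 0, 2); (2, 2, 0); (0, 2, 0))


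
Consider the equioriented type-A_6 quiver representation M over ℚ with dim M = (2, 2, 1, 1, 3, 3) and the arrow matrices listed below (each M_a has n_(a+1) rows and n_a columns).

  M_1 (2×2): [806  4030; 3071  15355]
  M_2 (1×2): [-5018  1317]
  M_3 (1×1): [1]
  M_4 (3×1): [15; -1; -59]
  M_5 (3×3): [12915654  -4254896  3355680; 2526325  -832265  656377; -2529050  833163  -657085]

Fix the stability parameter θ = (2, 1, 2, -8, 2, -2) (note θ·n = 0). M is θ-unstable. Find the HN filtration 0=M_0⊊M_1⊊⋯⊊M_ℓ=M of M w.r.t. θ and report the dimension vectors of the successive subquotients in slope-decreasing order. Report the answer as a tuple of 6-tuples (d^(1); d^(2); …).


Barcode: M ≅ I[1,1], I[1,6], I[2,2], I[5,6]^2. HN layers by μ_θ (4 steps, strictly decreasing):
  μ^(1)=2; μ^(2)=1; μ^(3)=0; μ^(4)=-3/4

((1, 0, 0, 0, 0, 0); (0, 1, 0, 0, 0, 0); (0, 0, 0, 0, 3, 3); (1, 1, 1, 1, 0, 0))


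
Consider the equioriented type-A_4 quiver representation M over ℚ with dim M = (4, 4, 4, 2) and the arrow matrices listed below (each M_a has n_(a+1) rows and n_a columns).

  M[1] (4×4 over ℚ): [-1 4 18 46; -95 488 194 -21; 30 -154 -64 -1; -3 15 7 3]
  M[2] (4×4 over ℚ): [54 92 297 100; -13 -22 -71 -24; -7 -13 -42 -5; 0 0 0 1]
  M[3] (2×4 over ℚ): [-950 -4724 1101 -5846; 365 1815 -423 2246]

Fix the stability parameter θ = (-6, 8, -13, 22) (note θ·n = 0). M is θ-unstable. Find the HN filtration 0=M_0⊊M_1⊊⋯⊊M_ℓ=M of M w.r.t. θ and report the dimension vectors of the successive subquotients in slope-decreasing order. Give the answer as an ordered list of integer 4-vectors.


Barcode: M ≅ I[1,3]^2, I[1,4]^2. HN layers by μ_θ (3 steps, strictly decreasing):
  μ^(1)=22; μ^(2)=-5/2; μ^(3)=-6

((0, 0, 0, 2); (0, 4, 4, 0); (4, 0, 0, 0))


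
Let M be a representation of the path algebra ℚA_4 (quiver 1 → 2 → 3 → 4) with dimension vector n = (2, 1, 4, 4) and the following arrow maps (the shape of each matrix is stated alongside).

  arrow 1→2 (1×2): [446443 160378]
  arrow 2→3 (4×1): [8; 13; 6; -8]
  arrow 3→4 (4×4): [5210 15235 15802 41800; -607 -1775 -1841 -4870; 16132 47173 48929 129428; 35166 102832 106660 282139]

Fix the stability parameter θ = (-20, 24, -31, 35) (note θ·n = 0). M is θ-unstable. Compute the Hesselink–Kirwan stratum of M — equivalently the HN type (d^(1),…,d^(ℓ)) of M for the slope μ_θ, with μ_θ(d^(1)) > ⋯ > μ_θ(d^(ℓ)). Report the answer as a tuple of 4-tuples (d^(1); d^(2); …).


Barcode: M ≅ I[1,1], I[1,4], I[3,4]^3. HN layers by μ_θ (4 steps, strictly decreasing):
  μ^(1)=35; μ^(2)=-7/2; μ^(3)=-20; μ^(4)=-31

((0, 0, 0, 4); (0, 1, 1, 0); (2, 0, 0, 0); (0, 0, 3, 0))


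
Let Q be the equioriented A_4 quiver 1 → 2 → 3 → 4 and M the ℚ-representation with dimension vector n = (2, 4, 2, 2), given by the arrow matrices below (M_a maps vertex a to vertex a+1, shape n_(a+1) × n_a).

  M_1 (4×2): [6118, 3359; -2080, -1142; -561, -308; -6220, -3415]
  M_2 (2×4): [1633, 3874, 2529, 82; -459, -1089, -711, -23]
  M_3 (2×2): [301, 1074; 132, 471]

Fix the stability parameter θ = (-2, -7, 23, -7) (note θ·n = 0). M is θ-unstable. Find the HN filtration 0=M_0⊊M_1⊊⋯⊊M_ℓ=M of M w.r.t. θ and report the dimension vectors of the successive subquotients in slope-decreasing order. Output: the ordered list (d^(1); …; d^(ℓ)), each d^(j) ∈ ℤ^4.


Barcode: M ≅ I[1,4]^2, I[2,2]^2. HN layers by μ_θ (3 steps, strictly decreasing):
  μ^(1)=8; μ^(2)=-9/2; μ^(3)=-7

((0, 0, 2, 2); (2, 2, 0, 0); (0, 2, 0, 0))


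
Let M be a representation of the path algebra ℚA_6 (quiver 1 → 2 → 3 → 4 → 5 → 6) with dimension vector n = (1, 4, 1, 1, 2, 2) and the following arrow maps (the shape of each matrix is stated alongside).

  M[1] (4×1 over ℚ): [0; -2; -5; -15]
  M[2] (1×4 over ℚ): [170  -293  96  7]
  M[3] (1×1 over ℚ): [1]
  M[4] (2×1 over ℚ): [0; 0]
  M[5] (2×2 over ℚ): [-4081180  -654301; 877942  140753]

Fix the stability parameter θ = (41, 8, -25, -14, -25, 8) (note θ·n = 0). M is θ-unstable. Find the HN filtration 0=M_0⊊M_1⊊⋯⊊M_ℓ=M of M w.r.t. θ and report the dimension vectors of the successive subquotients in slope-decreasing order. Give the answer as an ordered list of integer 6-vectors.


Via rank(M_{q-1}∘⋯∘M_p): M ≅ I[1,4], I[2,2]^3, I[5,6]^2.
μ_θ-semistable layers: μ^(1)=8; μ^(2)=5/2; μ^(3)=-25

((0, 3, 0, 0, 0, 2); (1, 1, 1, 1, 0, 0); (0, 0, 0, 0, 2, 0))


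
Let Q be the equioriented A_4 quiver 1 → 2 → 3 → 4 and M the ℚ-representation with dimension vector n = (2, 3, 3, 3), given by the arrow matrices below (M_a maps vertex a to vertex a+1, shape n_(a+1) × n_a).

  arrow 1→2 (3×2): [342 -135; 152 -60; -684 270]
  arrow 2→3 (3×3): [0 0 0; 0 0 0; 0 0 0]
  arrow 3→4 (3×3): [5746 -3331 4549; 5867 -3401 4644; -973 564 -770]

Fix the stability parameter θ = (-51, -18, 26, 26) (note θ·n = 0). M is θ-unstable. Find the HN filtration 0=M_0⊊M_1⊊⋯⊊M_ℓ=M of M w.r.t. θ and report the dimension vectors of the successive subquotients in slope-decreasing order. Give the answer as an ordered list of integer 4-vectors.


Barcode: M ≅ I[1,1], I[1,2], I[2,2]^2, I[3,4]^3. HN layers by μ_θ (3 steps, strictly decreasing):
  μ^(1)=26; μ^(2)=-18; μ^(3)=-51

((0, 0, 3, 3); (0, 3, 0, 0); (2, 0, 0, 0))


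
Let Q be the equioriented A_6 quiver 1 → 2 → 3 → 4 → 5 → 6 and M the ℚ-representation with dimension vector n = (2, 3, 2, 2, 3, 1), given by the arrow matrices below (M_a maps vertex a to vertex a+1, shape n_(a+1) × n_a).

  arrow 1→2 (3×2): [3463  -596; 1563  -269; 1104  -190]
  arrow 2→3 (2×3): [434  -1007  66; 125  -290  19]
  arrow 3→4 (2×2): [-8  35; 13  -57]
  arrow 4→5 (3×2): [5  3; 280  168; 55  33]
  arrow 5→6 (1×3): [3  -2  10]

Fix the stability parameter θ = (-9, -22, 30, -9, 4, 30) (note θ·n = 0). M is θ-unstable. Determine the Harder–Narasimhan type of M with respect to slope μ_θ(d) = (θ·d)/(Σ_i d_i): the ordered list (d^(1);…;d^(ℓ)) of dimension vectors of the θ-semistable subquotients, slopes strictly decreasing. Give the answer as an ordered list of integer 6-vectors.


Via rank(M_{q-1}∘⋯∘M_p): M ≅ I[1,4], I[1,6], I[2,2], I[5,5]^2.
μ_θ-semistable layers: μ^(1)=30; μ^(2)=21/2; μ^(3)=25/3; μ^(4)=4; μ^(5)=-31/2; μ^(6)=-22

((0, 0, 0, 0, 0, 1); (0, 0, 1, 1, 0, 0); (0, 0, 1, 1, 1, 0); (0, 0, 0, 0, 2, 0); (2, 2, 0, 0, 0, 0); (0, 1, 0, 0, 0, 0))


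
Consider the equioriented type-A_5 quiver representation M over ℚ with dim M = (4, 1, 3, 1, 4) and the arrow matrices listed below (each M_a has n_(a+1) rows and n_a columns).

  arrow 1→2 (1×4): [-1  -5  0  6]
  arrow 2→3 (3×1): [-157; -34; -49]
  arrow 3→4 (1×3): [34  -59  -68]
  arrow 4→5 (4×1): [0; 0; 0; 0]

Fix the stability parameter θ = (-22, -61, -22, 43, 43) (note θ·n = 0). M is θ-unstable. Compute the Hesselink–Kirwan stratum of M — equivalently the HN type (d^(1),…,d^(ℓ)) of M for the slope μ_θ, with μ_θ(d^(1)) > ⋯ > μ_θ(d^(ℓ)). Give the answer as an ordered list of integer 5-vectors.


Interval decomposition of M: I[1,1]^3, I[1,3], I[3,3], I[3,4], I[5,5]^4.
HN type (ℓ=3): μ^(1)=43; μ^(2)=-22; μ^(3)=-83/2

((0, 0, 0, 1, 4); (3, 0, 3, 0, 0); (1, 1, 0, 0, 0))


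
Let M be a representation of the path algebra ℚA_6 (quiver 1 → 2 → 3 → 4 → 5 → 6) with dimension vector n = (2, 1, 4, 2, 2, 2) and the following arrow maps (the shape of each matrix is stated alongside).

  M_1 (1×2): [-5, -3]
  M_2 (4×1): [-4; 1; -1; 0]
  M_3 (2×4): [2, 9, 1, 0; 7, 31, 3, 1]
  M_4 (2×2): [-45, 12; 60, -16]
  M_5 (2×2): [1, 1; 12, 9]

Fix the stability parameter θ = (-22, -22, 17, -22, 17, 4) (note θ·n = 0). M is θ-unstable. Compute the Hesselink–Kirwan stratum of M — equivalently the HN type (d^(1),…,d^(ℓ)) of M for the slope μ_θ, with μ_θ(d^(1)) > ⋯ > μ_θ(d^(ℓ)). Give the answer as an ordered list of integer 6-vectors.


Barcode: M ≅ I[1,1], I[1,3], I[3,3], I[3,4], I[3,6], I[5,6]. HN layers by μ_θ (4 steps, strictly decreasing):
  μ^(1)=17; μ^(2)=21/2; μ^(3)=-5/2; μ^(4)=-22

((0, 0, 2, 0, 0, 0); (0, 0, 0, 0, 2, 2); (0, 0, 2, 2, 0, 0); (2, 1, 0, 0, 0, 0))


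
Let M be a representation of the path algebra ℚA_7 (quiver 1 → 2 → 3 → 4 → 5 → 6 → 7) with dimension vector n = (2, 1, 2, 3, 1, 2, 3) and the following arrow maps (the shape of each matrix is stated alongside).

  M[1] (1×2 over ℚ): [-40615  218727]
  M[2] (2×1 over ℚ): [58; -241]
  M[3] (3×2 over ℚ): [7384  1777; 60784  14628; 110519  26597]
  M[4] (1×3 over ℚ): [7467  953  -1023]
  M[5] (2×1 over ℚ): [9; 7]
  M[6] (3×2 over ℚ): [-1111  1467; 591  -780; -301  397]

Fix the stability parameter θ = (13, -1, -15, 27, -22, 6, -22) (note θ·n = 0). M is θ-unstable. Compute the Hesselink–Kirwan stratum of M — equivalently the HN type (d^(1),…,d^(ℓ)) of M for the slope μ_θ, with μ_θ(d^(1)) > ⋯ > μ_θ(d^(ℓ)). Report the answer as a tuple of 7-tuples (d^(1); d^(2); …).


Interval decomposition of M: I[1,1], I[1,7], I[3,4], I[4,4], I[6,7], I[7,7].
HN type (ℓ=6): μ^(1)=27; μ^(2)=13; μ^(3)=-2; μ^(4)=-8; μ^(5)=-15; μ^(6)=-22

((0, 0, 0, 2, 0, 0, 0); (1, 0, 0, 0, 0, 0, 0); (1, 1, 1, 1, 1, 1, 1); (0, 0, 0, 0, 0, 1, 1); (0, 0, 1, 0, 0, 0, 0); (0, 0, 0, 0, 0, 0, 1))


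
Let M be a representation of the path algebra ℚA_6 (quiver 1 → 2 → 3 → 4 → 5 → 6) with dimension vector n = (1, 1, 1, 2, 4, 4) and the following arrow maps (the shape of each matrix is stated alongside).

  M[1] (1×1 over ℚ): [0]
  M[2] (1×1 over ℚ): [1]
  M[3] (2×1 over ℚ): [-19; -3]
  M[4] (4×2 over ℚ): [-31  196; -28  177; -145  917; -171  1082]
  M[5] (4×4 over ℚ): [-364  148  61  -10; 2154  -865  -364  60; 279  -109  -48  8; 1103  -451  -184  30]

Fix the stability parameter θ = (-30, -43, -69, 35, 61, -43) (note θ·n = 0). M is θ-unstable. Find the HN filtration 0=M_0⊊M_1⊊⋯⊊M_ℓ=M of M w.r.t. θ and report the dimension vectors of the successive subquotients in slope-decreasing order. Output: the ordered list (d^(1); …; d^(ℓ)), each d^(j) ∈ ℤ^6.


Via rank(M_{q-1}∘⋯∘M_p): M ≅ I[1,1], I[2,6], I[4,6], I[5,6]^2.
μ_θ-semistable layers: μ^(1)=53/3; μ^(2)=9; μ^(3)=-30; μ^(4)=-56

((0, 0, 0, 2, 2, 2); (0, 0, 0, 0, 2, 2); (1, 0, 0, 0, 0, 0); (0, 1, 1, 0, 0, 0))


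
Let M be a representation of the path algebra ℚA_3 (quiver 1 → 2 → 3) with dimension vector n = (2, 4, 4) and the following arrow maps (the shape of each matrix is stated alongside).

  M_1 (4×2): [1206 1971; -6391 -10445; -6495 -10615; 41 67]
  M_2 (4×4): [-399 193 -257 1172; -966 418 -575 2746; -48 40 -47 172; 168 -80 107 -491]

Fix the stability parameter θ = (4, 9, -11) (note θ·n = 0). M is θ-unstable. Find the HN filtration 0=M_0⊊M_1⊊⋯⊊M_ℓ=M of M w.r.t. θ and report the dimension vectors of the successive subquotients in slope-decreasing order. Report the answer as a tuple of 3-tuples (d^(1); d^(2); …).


Barcode: M ≅ I[1,3]^2, I[2,2], I[2,3], I[3,3]. HN layers by μ_θ (4 steps, strictly decreasing):
  μ^(1)=9; μ^(2)=2/3; μ^(3)=-1; μ^(4)=-11

((0, 1, 0); (2, 2, 2); (0, 1, 1); (0, 0, 1))


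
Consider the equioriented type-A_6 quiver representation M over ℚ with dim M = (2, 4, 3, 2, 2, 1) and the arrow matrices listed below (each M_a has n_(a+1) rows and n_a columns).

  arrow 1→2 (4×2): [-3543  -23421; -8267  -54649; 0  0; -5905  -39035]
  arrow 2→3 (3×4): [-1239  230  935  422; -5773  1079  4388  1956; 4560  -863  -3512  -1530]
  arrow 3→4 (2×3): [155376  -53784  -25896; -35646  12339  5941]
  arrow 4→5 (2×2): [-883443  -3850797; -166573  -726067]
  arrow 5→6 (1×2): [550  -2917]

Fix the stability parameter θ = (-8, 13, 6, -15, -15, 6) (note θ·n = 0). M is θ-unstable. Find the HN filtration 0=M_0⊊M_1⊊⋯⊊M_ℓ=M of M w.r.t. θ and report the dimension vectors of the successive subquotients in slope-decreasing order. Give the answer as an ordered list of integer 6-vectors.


Interval decomposition of M: I[1,1], I[1,6], I[2,2], I[2,3]^2, I[4,4], I[5,5].
HN type (ℓ=6): μ^(1)=13; μ^(2)=19/2; μ^(3)=6; μ^(4)=-11/4; μ^(5)=-8; μ^(6)=-15

((0, 1, 0, 0, 0, 0); (0, 2, 2, 0, 0, 0); (0, 0, 0, 0, 0, 1); (0, 1, 1, 1, 1, 0); (2, 0, 0, 0, 0, 0); (0, 0, 0, 1, 1, 0))


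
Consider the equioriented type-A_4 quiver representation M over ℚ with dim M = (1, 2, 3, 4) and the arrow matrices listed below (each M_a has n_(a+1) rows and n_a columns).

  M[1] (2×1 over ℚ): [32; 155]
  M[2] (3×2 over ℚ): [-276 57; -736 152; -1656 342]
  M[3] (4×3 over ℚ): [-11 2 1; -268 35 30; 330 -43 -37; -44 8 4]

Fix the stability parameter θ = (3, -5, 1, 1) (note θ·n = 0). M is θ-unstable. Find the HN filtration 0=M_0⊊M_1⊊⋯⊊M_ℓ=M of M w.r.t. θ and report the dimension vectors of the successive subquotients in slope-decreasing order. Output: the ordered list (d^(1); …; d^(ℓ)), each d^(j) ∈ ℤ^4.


Via rank(M_{q-1}∘⋯∘M_p): M ≅ I[1,4], I[2,2], I[3,4]^2, I[4,4].
μ_θ-semistable layers: μ^(1)=1; μ^(2)=-1; μ^(3)=-5

((0, 0, 3, 4); (1, 1, 0, 0); (0, 1, 0, 0))


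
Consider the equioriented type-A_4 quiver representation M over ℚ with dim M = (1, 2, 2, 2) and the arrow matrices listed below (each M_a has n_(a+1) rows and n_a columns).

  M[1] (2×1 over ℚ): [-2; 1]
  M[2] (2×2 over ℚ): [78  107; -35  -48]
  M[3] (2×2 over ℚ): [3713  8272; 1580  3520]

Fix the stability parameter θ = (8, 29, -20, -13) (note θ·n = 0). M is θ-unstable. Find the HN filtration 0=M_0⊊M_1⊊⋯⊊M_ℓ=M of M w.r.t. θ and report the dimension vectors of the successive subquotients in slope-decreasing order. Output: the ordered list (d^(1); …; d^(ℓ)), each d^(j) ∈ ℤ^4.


Via rank(M_{q-1}∘⋯∘M_p): M ≅ I[1,4], I[2,3], I[4,4].
μ_θ-semistable layers: μ^(1)=9/2; μ^(2)=1; μ^(3)=-13

((0, 1, 1, 0); (1, 1, 1, 1); (0, 0, 0, 1))


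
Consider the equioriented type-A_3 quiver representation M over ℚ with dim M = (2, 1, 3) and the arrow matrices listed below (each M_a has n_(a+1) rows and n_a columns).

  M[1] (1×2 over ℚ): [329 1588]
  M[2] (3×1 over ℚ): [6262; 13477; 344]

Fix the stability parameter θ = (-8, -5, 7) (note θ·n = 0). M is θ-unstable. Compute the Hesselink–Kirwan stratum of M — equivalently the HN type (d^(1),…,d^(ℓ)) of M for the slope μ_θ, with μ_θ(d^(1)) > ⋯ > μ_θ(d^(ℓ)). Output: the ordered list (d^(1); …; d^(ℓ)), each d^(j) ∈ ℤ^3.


Barcode: M ≅ I[1,1], I[1,3], I[3,3]^2. HN layers by μ_θ (3 steps, strictly decreasing):
  μ^(1)=7; μ^(2)=-5; μ^(3)=-8

((0, 0, 3); (0, 1, 0); (2, 0, 0))


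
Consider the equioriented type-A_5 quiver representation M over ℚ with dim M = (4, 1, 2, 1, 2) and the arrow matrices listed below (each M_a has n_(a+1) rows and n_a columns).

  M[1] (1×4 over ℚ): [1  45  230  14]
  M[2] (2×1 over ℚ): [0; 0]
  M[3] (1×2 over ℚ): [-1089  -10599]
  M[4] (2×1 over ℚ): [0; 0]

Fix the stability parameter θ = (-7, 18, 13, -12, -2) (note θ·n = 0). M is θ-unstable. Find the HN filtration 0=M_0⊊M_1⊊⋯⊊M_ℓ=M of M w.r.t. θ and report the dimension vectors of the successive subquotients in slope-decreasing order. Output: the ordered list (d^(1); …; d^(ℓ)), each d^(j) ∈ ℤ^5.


Barcode: M ≅ I[1,1]^3, I[1,2], I[3,3], I[3,4], I[5,5]^2. HN layers by μ_θ (5 steps, strictly decreasing):
  μ^(1)=18; μ^(2)=13; μ^(3)=1/2; μ^(4)=-2; μ^(5)=-7

((0, 1, 0, 0, 0); (0, 0, 1, 0, 0); (0, 0, 1, 1, 0); (0, 0, 0, 0, 2); (4, 0, 0, 0, 0))


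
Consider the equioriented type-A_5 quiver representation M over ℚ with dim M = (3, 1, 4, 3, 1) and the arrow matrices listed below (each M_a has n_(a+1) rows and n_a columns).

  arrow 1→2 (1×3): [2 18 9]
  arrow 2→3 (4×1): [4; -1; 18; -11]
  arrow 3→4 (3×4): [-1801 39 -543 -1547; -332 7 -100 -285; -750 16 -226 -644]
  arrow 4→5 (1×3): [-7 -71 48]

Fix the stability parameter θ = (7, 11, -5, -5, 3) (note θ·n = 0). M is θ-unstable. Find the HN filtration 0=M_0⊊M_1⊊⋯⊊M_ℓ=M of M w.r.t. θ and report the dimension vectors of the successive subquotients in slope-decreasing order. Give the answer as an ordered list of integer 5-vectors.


Via rank(M_{q-1}∘⋯∘M_p): M ≅ I[1,1]^2, I[1,3], I[3,3], I[3,4], I[3,5], I[4,4].
μ_θ-semistable layers: μ^(1)=7; μ^(2)=13/3; μ^(3)=3; μ^(4)=-5

((2, 0, 0, 0, 0); (1, 1, 1, 0, 0); (0, 0, 0, 0, 1); (0, 0, 3, 3, 0))


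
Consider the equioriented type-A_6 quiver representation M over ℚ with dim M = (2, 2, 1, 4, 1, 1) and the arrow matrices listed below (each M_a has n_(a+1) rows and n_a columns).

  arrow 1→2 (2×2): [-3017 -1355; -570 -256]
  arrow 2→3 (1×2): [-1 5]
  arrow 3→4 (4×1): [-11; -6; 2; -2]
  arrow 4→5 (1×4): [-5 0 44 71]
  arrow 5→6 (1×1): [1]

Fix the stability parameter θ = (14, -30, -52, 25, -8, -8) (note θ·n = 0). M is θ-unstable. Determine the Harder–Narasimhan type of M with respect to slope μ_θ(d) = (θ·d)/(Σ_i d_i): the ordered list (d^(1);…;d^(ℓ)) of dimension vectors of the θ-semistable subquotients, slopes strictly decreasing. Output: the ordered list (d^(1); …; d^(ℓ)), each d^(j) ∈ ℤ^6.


Via rank(M_{q-1}∘⋯∘M_p): M ≅ I[1,2], I[1,6], I[4,4]^3.
μ_θ-semistable layers: μ^(1)=25; μ^(2)=3; μ^(3)=-8; μ^(4)=-68/3

((0, 0, 0, 3, 0, 0); (0, 0, 0, 1, 1, 1); (1, 1, 0, 0, 0, 0); (1, 1, 1, 0, 0, 0))


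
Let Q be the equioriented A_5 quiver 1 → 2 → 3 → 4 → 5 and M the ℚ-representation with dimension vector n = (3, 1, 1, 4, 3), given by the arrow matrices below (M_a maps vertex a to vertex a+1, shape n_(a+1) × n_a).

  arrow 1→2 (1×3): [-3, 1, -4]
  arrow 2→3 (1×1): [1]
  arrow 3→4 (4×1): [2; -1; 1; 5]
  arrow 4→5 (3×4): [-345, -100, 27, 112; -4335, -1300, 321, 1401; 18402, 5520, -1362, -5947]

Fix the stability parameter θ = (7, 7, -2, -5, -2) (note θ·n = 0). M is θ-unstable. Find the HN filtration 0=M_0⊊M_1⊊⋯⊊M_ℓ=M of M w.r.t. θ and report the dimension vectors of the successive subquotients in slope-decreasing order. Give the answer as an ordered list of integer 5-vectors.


Interval decomposition of M: I[1,1]^2, I[1,5], I[4,4]^2, I[4,5], I[5,5].
HN type (ℓ=4): μ^(1)=7; μ^(2)=1; μ^(3)=-2; μ^(4)=-5

((2, 0, 0, 0, 0); (1, 1, 1, 1, 1); (0, 0, 0, 0, 2); (0, 0, 0, 3, 0))


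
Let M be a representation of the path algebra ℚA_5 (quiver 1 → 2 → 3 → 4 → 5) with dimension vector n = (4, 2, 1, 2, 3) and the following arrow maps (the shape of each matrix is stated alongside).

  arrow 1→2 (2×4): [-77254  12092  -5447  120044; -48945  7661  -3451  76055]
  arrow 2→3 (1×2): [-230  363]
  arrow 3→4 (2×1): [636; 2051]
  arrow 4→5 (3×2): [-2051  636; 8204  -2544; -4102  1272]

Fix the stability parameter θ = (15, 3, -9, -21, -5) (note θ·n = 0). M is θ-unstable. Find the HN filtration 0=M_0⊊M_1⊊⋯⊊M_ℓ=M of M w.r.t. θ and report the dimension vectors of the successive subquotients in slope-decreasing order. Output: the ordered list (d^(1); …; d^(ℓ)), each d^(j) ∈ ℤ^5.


Barcode: M ≅ I[1,1]^2, I[1,2], I[1,4], I[4,5], I[5,5]^2. HN layers by μ_θ (5 steps, strictly decreasing):
  μ^(1)=15; μ^(2)=9; μ^(3)=-3; μ^(4)=-5; μ^(5)=-21

((2, 0, 0, 0, 0); (1, 1, 0, 0, 0); (1, 1, 1, 1, 0); (0, 0, 0, 0, 3); (0, 0, 0, 1, 0))


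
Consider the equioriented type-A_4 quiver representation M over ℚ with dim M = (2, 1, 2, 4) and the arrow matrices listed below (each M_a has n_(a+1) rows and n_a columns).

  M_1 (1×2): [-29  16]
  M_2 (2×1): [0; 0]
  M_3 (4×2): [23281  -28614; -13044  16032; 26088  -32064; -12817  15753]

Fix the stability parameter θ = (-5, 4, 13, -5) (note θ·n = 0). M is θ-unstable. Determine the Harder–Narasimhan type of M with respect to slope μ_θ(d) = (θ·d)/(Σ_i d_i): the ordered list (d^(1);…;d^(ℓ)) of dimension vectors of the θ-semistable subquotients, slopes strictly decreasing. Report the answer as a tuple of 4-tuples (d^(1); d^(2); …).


Barcode: M ≅ I[1,1], I[1,2], I[3,4]^2, I[4,4]^2. HN layers by μ_θ (2 steps, strictly decreasing):
  μ^(1)=4; μ^(2)=-5

((0, 1, 2, 2); (2, 0, 0, 2))


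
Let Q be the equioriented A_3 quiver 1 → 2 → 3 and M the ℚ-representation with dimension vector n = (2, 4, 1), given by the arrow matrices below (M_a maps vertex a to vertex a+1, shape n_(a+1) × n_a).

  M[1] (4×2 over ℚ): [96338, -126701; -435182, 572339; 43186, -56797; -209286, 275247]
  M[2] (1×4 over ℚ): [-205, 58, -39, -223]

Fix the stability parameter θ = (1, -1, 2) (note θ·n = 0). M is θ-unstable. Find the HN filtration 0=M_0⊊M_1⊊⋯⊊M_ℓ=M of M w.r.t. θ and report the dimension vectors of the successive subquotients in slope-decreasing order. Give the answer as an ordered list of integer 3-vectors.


Barcode: M ≅ I[1,1], I[1,3], I[2,2]^3. HN layers by μ_θ (4 steps, strictly decreasing):
  μ^(1)=2; μ^(2)=1; μ^(3)=0; μ^(4)=-1

((0, 0, 1); (1, 0, 0); (1, 1, 0); (0, 3, 0))


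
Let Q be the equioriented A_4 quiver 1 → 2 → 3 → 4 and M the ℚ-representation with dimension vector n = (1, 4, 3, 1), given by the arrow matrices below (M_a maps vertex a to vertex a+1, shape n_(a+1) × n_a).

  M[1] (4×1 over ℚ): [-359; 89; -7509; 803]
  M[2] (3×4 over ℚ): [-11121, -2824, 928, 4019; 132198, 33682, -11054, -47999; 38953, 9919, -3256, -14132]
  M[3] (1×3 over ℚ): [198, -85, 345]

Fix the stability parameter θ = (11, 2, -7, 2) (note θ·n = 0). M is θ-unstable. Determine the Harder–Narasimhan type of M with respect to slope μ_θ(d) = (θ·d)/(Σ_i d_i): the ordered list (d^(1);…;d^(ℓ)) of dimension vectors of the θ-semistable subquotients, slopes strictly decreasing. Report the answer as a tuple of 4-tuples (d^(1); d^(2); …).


Via rank(M_{q-1}∘⋯∘M_p): M ≅ I[1,4], I[2,2], I[2,3]^2.
μ_θ-semistable layers: μ^(1)=2; μ^(2)=-5/2

((1, 2, 1, 1); (0, 2, 2, 0))


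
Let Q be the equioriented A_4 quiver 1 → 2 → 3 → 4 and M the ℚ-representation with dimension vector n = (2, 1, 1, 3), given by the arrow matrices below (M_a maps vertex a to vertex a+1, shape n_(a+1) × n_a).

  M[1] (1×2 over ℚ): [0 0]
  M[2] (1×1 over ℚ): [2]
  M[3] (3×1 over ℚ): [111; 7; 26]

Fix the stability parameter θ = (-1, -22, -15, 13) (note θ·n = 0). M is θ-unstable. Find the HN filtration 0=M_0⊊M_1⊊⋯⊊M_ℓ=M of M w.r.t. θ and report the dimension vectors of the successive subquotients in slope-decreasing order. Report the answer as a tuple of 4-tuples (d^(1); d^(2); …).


Interval decomposition of M: I[1,1]^2, I[2,4], I[4,4]^2.
HN type (ℓ=4): μ^(1)=13; μ^(2)=-1; μ^(3)=-15; μ^(4)=-22

((0, 0, 0, 3); (2, 0, 0, 0); (0, 0, 1, 0); (0, 1, 0, 0))


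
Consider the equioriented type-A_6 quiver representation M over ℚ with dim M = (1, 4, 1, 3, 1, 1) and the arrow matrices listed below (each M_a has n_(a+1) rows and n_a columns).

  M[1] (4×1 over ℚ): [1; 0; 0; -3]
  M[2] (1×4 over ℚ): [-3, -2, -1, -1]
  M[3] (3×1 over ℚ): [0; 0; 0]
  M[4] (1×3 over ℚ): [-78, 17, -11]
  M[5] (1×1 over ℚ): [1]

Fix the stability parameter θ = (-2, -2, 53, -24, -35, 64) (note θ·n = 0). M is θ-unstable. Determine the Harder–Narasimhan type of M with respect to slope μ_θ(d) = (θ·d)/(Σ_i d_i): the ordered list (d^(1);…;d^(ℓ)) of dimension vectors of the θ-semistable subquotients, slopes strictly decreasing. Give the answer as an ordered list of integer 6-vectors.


Barcode: M ≅ I[1,2], I[2,2]^2, I[2,3], I[4,4]^2, I[4,6]. HN layers by μ_θ (5 steps, strictly decreasing):
  μ^(1)=64; μ^(2)=53; μ^(3)=-2; μ^(4)=-24; μ^(5)=-59/2

((0, 0, 0, 0, 0, 1); (0, 0, 1, 0, 0, 0); (1, 4, 0, 0, 0, 0); (0, 0, 0, 2, 0, 0); (0, 0, 0, 1, 1, 0))


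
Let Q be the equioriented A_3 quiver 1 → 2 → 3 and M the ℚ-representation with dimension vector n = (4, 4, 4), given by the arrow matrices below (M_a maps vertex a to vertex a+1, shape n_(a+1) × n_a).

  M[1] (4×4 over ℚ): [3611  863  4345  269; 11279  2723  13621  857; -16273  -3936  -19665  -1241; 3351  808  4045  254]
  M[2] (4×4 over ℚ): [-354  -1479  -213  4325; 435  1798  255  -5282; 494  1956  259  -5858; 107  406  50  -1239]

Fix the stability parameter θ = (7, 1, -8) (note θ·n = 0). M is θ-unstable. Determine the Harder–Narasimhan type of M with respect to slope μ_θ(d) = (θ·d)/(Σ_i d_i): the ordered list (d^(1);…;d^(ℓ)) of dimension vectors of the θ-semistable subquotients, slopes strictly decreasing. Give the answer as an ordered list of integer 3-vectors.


Barcode: M ≅ I[1,1], I[1,3]^3, I[2,3]. HN layers by μ_θ (3 steps, strictly decreasing):
  μ^(1)=7; μ^(2)=0; μ^(3)=-7/2

((1, 0, 0); (3, 3, 3); (0, 1, 1))


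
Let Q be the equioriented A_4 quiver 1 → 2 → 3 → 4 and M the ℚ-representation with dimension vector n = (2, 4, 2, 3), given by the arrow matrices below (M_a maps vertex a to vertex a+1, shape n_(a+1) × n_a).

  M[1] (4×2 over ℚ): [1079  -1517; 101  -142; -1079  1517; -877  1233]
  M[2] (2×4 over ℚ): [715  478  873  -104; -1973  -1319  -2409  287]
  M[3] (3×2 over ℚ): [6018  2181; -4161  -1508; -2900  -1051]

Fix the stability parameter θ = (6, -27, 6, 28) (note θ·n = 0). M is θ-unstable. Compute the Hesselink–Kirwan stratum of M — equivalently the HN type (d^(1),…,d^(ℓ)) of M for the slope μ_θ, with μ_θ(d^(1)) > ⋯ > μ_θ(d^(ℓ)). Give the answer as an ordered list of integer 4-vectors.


Interval decomposition of M: I[1,2], I[1,4], I[2,2], I[2,4], I[4,4].
HN type (ℓ=4): μ^(1)=28; μ^(2)=6; μ^(3)=-21/2; μ^(4)=-27

((0, 0, 0, 3); (0, 0, 2, 0); (2, 2, 0, 0); (0, 2, 0, 0))


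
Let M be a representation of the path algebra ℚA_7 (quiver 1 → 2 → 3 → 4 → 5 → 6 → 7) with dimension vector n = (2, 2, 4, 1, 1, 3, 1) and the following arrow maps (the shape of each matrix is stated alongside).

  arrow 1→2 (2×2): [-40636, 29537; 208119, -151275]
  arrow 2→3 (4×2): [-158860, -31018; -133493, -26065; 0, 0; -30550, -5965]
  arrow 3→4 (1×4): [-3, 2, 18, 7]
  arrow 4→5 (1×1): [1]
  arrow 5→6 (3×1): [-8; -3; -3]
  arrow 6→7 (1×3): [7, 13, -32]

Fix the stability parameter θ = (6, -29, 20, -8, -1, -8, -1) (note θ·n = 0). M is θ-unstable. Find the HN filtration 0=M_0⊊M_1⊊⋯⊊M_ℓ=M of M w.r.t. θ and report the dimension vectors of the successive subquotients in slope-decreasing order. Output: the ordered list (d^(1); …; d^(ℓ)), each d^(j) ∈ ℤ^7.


Barcode: M ≅ I[1,3], I[1,7], I[3,3]^2, I[6,6]^2. HN layers by μ_θ (4 steps, strictly decreasing):
  μ^(1)=20; μ^(2)=2/5; μ^(3)=-8; μ^(4)=-23/2

((0, 0, 3, 0, 0, 0, 0); (0, 0, 1, 1, 1, 1, 1); (0, 0, 0, 0, 0, 2, 0); (2, 2, 0, 0, 0, 0, 0))


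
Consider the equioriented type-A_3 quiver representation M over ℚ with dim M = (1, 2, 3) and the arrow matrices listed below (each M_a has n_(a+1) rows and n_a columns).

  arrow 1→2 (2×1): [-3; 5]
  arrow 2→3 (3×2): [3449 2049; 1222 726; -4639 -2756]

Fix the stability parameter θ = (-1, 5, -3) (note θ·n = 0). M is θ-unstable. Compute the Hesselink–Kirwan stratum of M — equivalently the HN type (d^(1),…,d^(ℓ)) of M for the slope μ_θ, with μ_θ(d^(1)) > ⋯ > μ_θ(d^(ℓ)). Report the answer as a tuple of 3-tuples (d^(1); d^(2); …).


Via rank(M_{q-1}∘⋯∘M_p): M ≅ I[1,3], I[2,3], I[3,3].
μ_θ-semistable layers: μ^(1)=1; μ^(2)=-1; μ^(3)=-3

((0, 2, 2); (1, 0, 0); (0, 0, 1))


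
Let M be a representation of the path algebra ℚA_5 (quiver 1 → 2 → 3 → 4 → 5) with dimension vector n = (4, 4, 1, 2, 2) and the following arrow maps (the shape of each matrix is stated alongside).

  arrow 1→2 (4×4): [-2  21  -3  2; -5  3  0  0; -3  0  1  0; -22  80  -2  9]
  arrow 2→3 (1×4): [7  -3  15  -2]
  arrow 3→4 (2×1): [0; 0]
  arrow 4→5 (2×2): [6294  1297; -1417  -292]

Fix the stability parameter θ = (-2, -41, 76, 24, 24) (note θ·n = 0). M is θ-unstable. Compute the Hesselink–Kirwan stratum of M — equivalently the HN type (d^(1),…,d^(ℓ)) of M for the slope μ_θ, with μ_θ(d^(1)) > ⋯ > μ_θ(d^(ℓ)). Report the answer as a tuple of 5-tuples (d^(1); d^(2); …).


Barcode: M ≅ I[1,2]^3, I[1,3], I[4,5]^2. HN layers by μ_θ (3 steps, strictly decreasing):
  μ^(1)=76; μ^(2)=24; μ^(3)=-43/2

((0, 0, 1, 0, 0); (0, 0, 0, 2, 2); (4, 4, 0, 0, 0))
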